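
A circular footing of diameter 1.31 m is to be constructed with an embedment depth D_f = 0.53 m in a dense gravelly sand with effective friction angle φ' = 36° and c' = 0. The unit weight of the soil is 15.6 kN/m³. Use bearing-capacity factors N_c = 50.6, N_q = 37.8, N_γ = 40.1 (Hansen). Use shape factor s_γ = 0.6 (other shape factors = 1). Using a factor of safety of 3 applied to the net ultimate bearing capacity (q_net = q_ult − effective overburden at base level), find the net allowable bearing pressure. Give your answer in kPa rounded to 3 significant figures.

q_all(net) ≈ 183 kPa

Effective surcharge at the founding depth q = γ·D_f = 15.6 × 0.53 = 8.268 kPa.
q_ult = q·N_q + 0.5·γ·B·N_γ·s_γ
     = 8.268 × 37.8 + 0.5 × 15.6 × 1.31 × 40.1 × 0.6
     = 312.53 + 245.85 = 558.38 kPa.
Net ultimate: q_net = 558.38 − 8.268 = 550.11 kPa.
q_all(net) = 550.11 / 3 = 183.37 kPa.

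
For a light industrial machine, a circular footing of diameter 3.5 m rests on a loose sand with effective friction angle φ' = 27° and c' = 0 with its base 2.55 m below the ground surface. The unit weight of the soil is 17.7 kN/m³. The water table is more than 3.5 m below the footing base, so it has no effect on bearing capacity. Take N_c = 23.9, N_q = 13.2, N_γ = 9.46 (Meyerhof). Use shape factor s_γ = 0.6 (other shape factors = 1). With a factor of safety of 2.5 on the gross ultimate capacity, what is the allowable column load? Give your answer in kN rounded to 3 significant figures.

q = γ·D_f = 17.7 × 2.55 = 45.135 kPa.
q·N_q = 45.135 × 13.2 = 595.78 kPa
0.5·γ·B·N_γ·s_γ = 0.5 × 17.7 × 3.5 × 9.46 × 0.6 = 175.81 kPa
q_ult = 595.78 + 175.81 = 771.6 kPa.
Gross allowable pressure q_all = 771.6 / 2.5 = 308.64 kPa.
Footing area = 9.6211 m², so allowable column load = 308.64 × 9.6211 = 2969.4 kN.

P_all ≈ 2970 kN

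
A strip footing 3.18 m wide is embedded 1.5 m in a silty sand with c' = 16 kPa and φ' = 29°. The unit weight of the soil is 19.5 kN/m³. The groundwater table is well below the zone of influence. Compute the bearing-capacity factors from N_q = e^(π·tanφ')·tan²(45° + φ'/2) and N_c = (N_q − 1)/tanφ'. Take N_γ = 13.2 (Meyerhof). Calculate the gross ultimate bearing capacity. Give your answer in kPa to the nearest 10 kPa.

q_ult ≈ 1340 kPa

tan29° = 0.5543, so N_q = e^(π×0.5543)·tan²(59.5°) = 5.705 × 2.882 = 16.44.
N_c = (16.44 − 1)/tan29° = 27.86.
q = γ·D_f = 19.5 × 1.5 = 29.25 kPa.
c·N_c = 16 × 27.86 = 445.77 kPa
q·N_q = 29.25 × 16.443 = 480.97 kPa
0.5·γ·B·N_γ = 0.5 × 19.5 × 3.18 × 13.2 = 409.27 kPa
q_ult = 445.77 + 480.97 + 409.27 = 1336 kPa.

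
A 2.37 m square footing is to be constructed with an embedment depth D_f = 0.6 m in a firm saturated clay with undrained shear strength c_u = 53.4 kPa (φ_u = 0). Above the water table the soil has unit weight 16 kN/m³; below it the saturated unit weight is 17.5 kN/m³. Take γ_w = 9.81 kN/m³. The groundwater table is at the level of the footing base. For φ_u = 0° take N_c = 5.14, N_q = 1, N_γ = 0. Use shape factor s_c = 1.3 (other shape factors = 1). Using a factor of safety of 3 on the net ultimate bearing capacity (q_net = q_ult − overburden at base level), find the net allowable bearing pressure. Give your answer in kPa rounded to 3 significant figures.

Effective surcharge at the founding depth q = γ·D_f = 16 × 0.6 = 9.6 kPa.
q_ult = c·N_c·s_c + q·N_q
     = 53.4 × 5.14 × 1.3 + 9.6 × 1
     = 356.82 + 9.6 = 366.42 kPa.
q_net = 366.42 − 9.6 = 356.82 kPa.
q_all(net) = 356.82 / 3 = 118.94 kPa.

q_all(net) ≈ 119 kPa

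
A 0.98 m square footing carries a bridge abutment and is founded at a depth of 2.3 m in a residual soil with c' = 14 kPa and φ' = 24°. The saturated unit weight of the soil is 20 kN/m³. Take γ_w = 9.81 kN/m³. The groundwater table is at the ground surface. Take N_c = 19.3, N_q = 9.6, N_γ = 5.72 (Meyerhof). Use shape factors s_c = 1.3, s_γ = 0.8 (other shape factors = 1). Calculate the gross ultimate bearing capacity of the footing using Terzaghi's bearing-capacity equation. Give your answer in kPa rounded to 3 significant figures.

q_ult ≈ 599 kPa

With the water table at the surface the whole profile is submerged: γ' = 20 − 9.81 = 10.19 kN/m³, so q = γ'·D_f = 23.437 kPa; the same γ' applies in the ½γBN_γ term.
q_ult = c·N_c·s_c + q·N_q + 0.5·γ·B·N_γ·s_γ
     = 14 × 19.3 × 1.3 + 23.437 × 9.6 + 0.5 × 10.19 × 0.98 × 5.72 × 0.8
     = 351.26 + 225 + 22.848 = 599.1 kPa.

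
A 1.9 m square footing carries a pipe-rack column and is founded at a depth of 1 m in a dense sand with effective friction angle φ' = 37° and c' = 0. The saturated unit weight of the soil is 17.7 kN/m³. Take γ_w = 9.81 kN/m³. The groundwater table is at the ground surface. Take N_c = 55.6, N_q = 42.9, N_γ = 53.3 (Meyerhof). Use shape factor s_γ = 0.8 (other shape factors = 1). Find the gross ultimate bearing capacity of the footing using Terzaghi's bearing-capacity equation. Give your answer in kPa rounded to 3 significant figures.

Water table at ground surface, so effective unit weight γ' = 17.7 − 9.81 = 7.89 kN/m³ is used throughout; overburden q = 7.89 × 1 = 7.89 kPa; the same γ' applies in the ½γBN_γ term.
Surcharge term q·N_q = 7.89 × 42.9 = 338.48 kPa; self-weight term 0.5·γ·B·N_γ·s_γ = 0.5 × 7.89 × 1.9 × 53.3 × 0.8 = 319.61 kPa.
q_ult = 338.48 + 319.61 = 658.09 kPa.

q_ult ≈ 658 kPa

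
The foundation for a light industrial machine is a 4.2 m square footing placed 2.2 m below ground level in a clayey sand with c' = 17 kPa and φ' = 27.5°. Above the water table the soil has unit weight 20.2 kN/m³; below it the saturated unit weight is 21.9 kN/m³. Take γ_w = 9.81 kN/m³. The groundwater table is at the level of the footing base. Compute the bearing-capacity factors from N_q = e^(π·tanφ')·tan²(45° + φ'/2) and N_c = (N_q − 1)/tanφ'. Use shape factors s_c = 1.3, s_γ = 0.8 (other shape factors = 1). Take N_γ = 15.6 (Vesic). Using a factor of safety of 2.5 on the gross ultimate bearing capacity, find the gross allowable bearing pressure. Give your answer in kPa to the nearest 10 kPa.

q_all ≈ 590 kPa

N_q = e^(π·tan27.5°)·tan²(58.75°) = 13.94; N_c = (N_q − 1)/tanφ' = 24.85.
q = γ·D_f = 20.2 × 2.2 = 44.44 kPa.
For the ½γBN_γ term take γ' = 21.9 − 9.81 = 12.09 kN/m³ (soil below base is submerged).
c·N_c·s_c = 17 × 24.85 × 1.3 = 549.18 kPa
q·N_q = 44.44 × 13.936 = 619.31 kPa
0.5·γ·B·N_γ·s_γ = 0.5 × 12.09 × 4.2 × 15.6 × 0.8 = 316.85 kPa
q_ult = 549.18 + 619.31 + 316.85 = 1485.3 kPa.
q_all = 1485.3 / 2.5 = 594.14 kPa.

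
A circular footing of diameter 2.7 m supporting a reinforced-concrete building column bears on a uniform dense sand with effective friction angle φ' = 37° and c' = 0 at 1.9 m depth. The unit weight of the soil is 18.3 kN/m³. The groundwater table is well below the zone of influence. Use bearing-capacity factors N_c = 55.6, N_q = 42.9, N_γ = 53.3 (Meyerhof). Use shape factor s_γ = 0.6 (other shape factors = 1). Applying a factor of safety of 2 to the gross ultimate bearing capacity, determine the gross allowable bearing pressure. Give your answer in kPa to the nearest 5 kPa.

q = γ·D_f = 18.3 × 1.9 = 34.77 kPa.
q·N_q = 34.77 × 42.9 = 1491.6 kPa
0.5·γ·B·N_γ·s_γ = 0.5 × 18.3 × 2.7 × 53.3 × 0.6 = 790.07 kPa
q_ult = 1491.6 + 790.07 = 2281.7 kPa.
q_all = q_ult / FS = 2281.7 / 2 = 1140.8 kPa.

q_all ≈ 1140 kPa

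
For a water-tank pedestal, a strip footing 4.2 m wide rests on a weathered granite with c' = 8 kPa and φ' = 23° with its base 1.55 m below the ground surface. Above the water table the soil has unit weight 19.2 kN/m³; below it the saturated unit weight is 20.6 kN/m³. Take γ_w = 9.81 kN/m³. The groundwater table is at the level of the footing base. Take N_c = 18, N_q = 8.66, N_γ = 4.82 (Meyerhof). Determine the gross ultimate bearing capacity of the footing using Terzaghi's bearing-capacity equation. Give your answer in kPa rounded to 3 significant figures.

q_ult ≈ 511 kPa

Effective surcharge at the founding depth q = γ·D_f = 19.2 × 1.55 = 29.76 kPa.
The water table coincides with the base, so in the self-weight term γ → γ' = 10.79 kN/m³.
q_ult = c·N_c + q·N_q + 0.5·γ·B·N_γ
     = 8 × 18 + 29.76 × 8.66 + 0.5 × 10.79 × 4.2 × 4.82
     = 144 + 257.72 + 109.22 = 510.94 kPa.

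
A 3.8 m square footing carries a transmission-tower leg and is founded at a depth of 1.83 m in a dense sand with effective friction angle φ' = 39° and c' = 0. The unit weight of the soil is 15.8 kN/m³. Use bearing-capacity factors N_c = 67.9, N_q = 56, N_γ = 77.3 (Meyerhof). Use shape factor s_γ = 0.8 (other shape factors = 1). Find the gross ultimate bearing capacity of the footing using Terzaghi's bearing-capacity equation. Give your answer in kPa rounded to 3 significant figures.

Overburden at base level: q = 15.8 × 1.83 = 28.914 kPa.
Surcharge term q·N_q = 28.914 × 56 = 1619.2 kPa; self-weight term 0.5·γ·B·N_γ·s_γ = 0.5 × 15.8 × 3.8 × 77.3 × 0.8 = 1856.4 kPa.
q_ult = 1619.2 + 1856.4 = 3475.6 kPa.

q_ult ≈ 3480 kPa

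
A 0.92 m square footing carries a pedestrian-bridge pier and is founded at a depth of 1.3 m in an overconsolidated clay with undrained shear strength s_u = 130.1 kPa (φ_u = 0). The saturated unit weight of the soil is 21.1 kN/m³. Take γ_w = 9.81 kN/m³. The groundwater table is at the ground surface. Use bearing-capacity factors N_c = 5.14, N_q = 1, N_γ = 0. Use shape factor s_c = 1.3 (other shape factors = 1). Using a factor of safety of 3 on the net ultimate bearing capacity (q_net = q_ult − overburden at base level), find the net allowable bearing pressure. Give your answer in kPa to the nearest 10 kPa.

Water table at ground surface, so effective unit weight γ' = 21.1 − 9.81 = 11.29 kN/m³ is used throughout; overburden q = 11.29 × 1.3 = 14.677 kPa.
Cohesion term c·N_c·s_c = 130.1 × 5.14 × 1.3 = 869.33 kPa; surcharge term q·N_q = 14.677 × 1 = 14.677 kPa.
q_ult = 869.33 + 14.677 = 884.01 kPa.
q_net = 884.01 − 14.677 = 869.33 kPa.
q_all(net) = 869.33 / 3 = 289.78 kPa.

q_all(net) ≈ 290 kPa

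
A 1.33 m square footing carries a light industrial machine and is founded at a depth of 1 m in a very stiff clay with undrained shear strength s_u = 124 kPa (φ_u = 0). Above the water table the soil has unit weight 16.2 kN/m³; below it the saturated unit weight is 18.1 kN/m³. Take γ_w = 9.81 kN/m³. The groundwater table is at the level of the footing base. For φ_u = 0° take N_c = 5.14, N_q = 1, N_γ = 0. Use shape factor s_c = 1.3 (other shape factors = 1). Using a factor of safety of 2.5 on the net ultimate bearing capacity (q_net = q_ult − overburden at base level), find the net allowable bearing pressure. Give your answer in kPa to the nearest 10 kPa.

q_all(net) ≈ 330 kPa

q = γ·D_f = 16.2 × 1 = 16.2 kPa.
c·N_c·s_c = 124 × 5.14 × 1.3 = 828.57 kPa
q·N_q = 16.2 × 1 = 16.2 kPa
q_ult = 828.57 + 16.2 = 844.77 kPa.
q_net = 844.77 − 16.2 = 828.57 kPa.
q_all(net) = 828.57 / 2.5 = 331.43 kPa.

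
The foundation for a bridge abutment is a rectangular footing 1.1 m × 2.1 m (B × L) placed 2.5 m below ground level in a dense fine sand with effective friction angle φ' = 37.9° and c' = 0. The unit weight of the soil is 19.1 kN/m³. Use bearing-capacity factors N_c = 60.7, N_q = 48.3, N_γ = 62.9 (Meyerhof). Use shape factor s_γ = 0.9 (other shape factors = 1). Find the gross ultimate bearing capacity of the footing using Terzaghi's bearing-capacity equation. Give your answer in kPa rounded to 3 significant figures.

q_ult ≈ 2900 kPa

Effective surcharge at the founding depth q = γ·D_f = 19.1 × 2.5 = 47.75 kPa.
q_ult = q·N_q + 0.5·γ·B·N_γ·s_γ
     = 47.75 × 48.3 + 0.5 × 19.1 × 1.1 × 62.9 × 0.9
     = 2306.3 + 594.69 = 2901 kPa.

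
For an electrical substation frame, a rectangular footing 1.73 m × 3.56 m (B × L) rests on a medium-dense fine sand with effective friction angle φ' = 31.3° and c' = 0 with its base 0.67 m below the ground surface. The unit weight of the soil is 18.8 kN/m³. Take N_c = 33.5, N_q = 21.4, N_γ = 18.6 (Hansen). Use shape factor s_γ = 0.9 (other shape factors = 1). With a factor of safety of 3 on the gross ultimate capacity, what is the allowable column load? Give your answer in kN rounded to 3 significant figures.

Effective surcharge at the founding depth q = γ·D_f = 18.8 × 0.67 = 12.596 kPa.
q_ult = q·N_q + 0.5·γ·B·N_γ·s_γ
     = 12.596 × 21.4 + 0.5 × 18.8 × 1.73 × 18.6 × 0.9
     = 269.55 + 272.23 = 541.78 kPa.
Gross allowable pressure q_all = 541.78 / 3 = 180.59 kPa.
Footing area = 6.1588 m², so allowable column load = 180.59 × 6.1588 = 1112.2 kN.

P_all ≈ 1110 kN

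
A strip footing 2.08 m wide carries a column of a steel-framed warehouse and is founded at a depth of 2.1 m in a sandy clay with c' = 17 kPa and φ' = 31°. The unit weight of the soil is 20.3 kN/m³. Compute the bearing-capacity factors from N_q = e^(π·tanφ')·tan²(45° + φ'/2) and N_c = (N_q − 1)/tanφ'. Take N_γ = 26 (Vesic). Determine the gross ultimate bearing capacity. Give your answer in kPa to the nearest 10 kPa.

q_ult ≈ 1980 kPa

tan31° = 0.6009, so N_q = e^(π×0.6009)·tan²(60.5°) = 6.604 × 3.124 = 20.63.
N_c = (20.63 − 1)/tan31° = 32.67.
Effective surcharge at the founding depth q = γ·D_f = 20.3 × 2.1 = 42.63 kPa.
q_ult = c·N_c + q·N_q + 0.5·γ·B·N_γ
     = 17 × 32.671 + 42.63 × 20.631 + 0.5 × 20.3 × 2.08 × 26
     = 555.41 + 879.49 + 548.91 = 1983.8 kPa.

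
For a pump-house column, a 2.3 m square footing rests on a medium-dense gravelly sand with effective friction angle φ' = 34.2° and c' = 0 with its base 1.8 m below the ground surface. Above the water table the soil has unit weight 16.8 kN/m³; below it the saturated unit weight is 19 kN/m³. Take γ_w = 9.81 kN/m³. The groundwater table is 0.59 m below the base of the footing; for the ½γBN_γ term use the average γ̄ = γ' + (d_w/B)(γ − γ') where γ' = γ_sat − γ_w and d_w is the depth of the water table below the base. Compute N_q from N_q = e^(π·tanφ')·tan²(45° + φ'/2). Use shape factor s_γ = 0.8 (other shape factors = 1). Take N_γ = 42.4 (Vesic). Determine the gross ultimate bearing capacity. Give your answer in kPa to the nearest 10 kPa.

tan34.2° = 0.6796, so N_q = e^(π×0.6796)·tan²(62.1°) = 8.457 × 3.567 = 30.17.
Effective surcharge at the founding depth q = γ·D_f = 16.8 × 1.8 = 30.24 kPa.
With d_w = 0.59 m < B, γ̄ = 9.19 + (0.59/2.3) × (16.8 − 9.19) = 11.142 kN/m³.
q_ult = q·N_q + 0.5·γ·B·N_γ·s_γ
     = 30.24 × 30.168 + 0.5 × 11.142 × 2.3 × 42.4 × 0.8
     = 912.27 + 434.63 = 1346.9 kPa.

q_ult ≈ 1350 kPa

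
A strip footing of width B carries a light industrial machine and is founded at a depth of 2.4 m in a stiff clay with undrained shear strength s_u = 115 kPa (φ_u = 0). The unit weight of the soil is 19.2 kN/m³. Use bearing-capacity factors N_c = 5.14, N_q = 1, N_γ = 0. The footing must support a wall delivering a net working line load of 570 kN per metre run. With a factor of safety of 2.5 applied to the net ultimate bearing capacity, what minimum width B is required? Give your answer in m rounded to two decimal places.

B = 2.41 m

Overburden at base level: q = 19.2 × 2.4 = 46.08 kPa.
Cohesion term c·N_c = 115 × 5.14 = 591.1 kPa; surcharge term q·N_q = 46.08 × 1 = 46.08 kPa.
q_ult = 591.1 + 46.08 = 637.18 kPa.
For φ = 0 the ½γBN_γ term vanishes, so q_ult is independent of B. q_net = 637.18 − 46.08 = 591.1 kPa; q_all(net) = 591.1/2.5 = 236.44 kPa.
Required width B = w / q_all(net) = 570 / 236.44 = 2.411 m.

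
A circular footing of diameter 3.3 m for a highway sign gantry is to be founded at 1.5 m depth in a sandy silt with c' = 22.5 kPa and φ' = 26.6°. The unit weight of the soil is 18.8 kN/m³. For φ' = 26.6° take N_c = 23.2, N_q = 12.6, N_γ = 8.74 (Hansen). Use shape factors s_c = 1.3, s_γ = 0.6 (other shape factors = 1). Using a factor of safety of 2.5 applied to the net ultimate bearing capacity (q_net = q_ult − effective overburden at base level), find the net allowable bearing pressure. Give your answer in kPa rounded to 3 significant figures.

q_all(net) ≈ 467 kPa

Overburden at base level: q = 18.8 × 1.5 = 28.2 kPa.
Cohesion term c·N_c·s_c = 22.5 × 23.2 × 1.3 = 678.6 kPa; surcharge term q·N_q = 28.2 × 12.6 = 355.32 kPa; self-weight term 0.5·γ·B·N_γ·s_γ = 0.5 × 18.8 × 3.3 × 8.74 × 0.6 = 162.67 kPa.
q_ult = 678.6 + 355.32 + 162.67 = 1196.6 kPa.
Net ultimate: q_net = 1196.6 − 28.2 = 1168.4 kPa.
q_all(net) = 1168.4 / 2.5 = 467.36 kPa.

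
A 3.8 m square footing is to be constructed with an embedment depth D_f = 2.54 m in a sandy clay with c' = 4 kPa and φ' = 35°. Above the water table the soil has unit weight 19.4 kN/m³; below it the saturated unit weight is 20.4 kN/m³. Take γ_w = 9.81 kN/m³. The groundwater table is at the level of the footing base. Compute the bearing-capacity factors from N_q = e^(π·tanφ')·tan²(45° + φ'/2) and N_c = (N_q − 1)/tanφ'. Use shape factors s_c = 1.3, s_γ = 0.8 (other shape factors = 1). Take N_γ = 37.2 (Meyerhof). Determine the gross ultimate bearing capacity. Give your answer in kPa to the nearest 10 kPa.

tan35° = 0.7002, so N_q = e^(π×0.7002)·tan²(62.5°) = 9.023 × 3.69 = 33.3.
N_c = (33.3 − 1)/tan35° = 46.12.
q = γ·D_f = 19.4 × 2.54 = 49.276 kPa.
For the ½γBN_γ term take γ' = 20.4 − 9.81 = 10.59 kN/m³ (soil below base is submerged).
c·N_c·s_c = 4 × 46.124 × 1.3 = 239.84 kPa
q·N_q = 49.276 × 33.296 = 1640.7 kPa
0.5·γ·B·N_γ·s_γ = 0.5 × 10.59 × 3.8 × 37.2 × 0.8 = 598.8 kPa
q_ult = 239.84 + 1640.7 + 598.8 = 2479.3 kPa.

q_ult ≈ 2480 kPa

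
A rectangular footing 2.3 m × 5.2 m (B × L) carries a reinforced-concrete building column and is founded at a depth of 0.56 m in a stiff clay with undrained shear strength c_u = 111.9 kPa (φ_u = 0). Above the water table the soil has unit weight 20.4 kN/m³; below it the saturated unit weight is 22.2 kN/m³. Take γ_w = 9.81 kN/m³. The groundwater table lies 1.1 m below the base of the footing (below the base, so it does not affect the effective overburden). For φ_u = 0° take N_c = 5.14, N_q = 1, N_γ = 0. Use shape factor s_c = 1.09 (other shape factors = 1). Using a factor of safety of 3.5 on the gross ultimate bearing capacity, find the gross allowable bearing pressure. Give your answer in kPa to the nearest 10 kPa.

q = γ·D_f = 20.4 × 0.56 = 11.424 kPa.
c·N_c·s_c = 111.9 × 5.14 × 1.09 = 626.93 kPa
q·N_q = 11.424 × 1 = 11.424 kPa
q_ult = 626.93 + 11.424 = 638.35 kPa.
q_all = 638.35 / 3.5 = 182.39 kPa.

q_all ≈ 180 kPa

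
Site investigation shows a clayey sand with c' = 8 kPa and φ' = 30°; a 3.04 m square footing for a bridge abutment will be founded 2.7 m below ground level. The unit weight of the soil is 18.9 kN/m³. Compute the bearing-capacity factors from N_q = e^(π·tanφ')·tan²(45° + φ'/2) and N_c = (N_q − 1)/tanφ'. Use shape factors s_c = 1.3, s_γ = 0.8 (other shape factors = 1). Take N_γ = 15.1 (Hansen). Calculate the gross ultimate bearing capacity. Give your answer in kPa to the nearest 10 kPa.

q_ult ≈ 1600 kPa

tan30° = 0.5774, so N_q = e^(π×0.5774)·tan²(60°) = 6.134 × 3.0 = 18.4.
N_c = (18.4 − 1)/tan30° = 30.14.
q = γ·D_f = 18.9 × 2.7 = 51.03 kPa.
c·N_c·s_c = 8 × 30.14 × 1.3 = 313.45 kPa
q·N_q = 51.03 × 18.401 = 939.01 kPa
0.5·γ·B·N_γ·s_γ = 0.5 × 18.9 × 3.04 × 15.1 × 0.8 = 347.03 kPa
q_ult = 313.45 + 939.01 + 347.03 = 1599.5 kPa.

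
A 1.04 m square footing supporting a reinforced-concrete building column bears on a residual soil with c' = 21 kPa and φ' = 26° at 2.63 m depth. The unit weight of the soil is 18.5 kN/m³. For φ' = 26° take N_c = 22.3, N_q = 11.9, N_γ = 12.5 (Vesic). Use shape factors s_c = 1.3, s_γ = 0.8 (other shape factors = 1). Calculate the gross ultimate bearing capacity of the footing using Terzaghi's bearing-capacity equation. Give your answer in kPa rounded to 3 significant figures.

Overburden at base level: q = 18.5 × 2.63 = 48.655 kPa.
Cohesion term c·N_c·s_c = 21 × 22.3 × 1.3 = 608.79 kPa; surcharge term q·N_q = 48.655 × 11.9 = 578.99 kPa; self-weight term 0.5·γ·B·N_γ·s_γ = 0.5 × 18.5 × 1.04 × 12.5 × 0.8 = 96.2 kPa.
q_ult = 608.79 + 578.99 + 96.2 = 1284 kPa.

q_ult ≈ 1280 kPa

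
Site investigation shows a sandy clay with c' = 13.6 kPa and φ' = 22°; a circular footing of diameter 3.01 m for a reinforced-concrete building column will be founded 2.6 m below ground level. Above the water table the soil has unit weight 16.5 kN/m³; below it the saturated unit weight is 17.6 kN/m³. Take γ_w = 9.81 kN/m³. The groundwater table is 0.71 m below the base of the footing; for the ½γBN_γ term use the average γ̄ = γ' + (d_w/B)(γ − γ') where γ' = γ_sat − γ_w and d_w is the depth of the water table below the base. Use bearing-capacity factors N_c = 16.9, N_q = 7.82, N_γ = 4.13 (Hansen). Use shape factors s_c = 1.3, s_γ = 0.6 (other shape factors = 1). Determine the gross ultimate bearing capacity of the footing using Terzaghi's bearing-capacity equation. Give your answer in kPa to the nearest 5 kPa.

q = γ·D_f = 16.5 × 2.6 = 42.9 kPa.
γ' = 7.79 kN/m³; averaging over the depth B below the base, γ̄ = γ' + (d_w/B)(γ − γ') = 9.8445 kN/m³.
c·N_c·s_c = 13.6 × 16.9 × 1.3 = 298.79 kPa
q·N_q = 42.9 × 7.82 = 335.48 kPa
0.5·γ·B·N_γ·s_γ = 0.5 × 9.8445 × 3.01 × 4.13 × 0.6 = 36.714 kPa
q_ult = 298.79 + 335.48 + 36.714 = 670.98 kPa.

q_ult ≈ 670 kPa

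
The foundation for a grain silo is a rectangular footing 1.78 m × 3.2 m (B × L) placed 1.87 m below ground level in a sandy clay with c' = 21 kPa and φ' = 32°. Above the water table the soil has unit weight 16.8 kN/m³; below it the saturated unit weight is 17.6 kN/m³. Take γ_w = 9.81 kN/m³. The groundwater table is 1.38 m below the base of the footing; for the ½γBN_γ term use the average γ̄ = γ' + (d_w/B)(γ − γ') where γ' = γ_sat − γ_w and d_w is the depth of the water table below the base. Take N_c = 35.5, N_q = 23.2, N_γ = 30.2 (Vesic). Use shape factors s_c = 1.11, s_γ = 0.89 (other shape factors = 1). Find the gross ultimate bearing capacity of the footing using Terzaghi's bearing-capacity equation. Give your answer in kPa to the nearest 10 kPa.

Effective surcharge at the founding depth q = γ·D_f = 16.8 × 1.87 = 31.416 kPa.
With d_w = 1.38 m < B, γ̄ = 7.79 + (1.38/1.78) × (16.8 − 7.79) = 14.775 kN/m³.
q_ult = c·N_c·s_c + q·N_q + 0.5·γ·B·N_γ·s_γ
     = 21 × 35.5 × 1.11 + 31.416 × 23.2 + 0.5 × 14.775 × 1.78 × 30.2 × 0.89
     = 827.51 + 728.85 + 353.45 = 1909.8 kPa.

q_ult ≈ 1910 kPa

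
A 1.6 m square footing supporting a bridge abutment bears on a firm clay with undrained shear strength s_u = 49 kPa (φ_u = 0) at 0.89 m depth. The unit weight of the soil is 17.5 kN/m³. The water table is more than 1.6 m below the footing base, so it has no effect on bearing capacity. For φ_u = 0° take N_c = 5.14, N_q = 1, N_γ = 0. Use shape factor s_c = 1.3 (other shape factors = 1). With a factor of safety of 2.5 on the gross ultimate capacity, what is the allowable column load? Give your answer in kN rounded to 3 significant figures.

P_all ≈ 351 kN

q = γ·D_f = 17.5 × 0.89 = 15.575 kPa.
c·N_c·s_c = 49 × 5.14 × 1.3 = 327.42 kPa
q·N_q = 15.575 × 1 = 15.575 kPa
q_ult = 327.42 + 15.575 = 342.99 kPa.
Gross allowable pressure q_all = 342.99 / 2.5 = 137.2 kPa.
Footing area = 2.56 m², so allowable column load = 137.2 × 2.56 = 351.22 kN.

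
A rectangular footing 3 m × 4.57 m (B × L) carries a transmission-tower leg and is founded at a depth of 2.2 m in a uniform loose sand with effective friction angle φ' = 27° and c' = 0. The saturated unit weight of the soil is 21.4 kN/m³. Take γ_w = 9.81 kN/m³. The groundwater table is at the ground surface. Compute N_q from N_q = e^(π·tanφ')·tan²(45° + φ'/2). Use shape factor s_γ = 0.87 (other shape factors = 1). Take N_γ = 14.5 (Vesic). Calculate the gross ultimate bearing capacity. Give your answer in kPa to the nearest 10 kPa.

q_ult ≈ 560 kPa

tan27° = 0.5095, so N_q = e^(π×0.5095)·tan²(58.5°) = 4.957 × 2.663 = 13.2.
With the water table at the surface the whole profile is submerged: γ' = 21.4 − 9.81 = 11.59 kN/m³, so q = γ'·D_f = 25.498 kPa; the same γ' applies in the ½γBN_γ term.
q_ult = q·N_q + 0.5·γ·B·N_γ·s_γ
     = 25.498 × 13.199 + 0.5 × 11.59 × 3 × 14.5 × 0.87
     = 336.55 + 219.31 = 555.86 kPa.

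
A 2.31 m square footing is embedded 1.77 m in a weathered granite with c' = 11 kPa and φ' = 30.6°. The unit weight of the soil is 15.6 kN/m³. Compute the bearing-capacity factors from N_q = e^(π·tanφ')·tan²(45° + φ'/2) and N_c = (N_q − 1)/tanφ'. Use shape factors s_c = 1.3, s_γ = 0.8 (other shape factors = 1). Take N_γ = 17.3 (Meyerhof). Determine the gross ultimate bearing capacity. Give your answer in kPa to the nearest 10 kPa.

q_ult ≈ 1250 kPa

tan30.6° = 0.5914, so N_q = e^(π×0.5914)·tan²(60.3°) = 6.41 × 3.074 = 19.7.
N_c = (19.7 − 1)/tan30.6° = 31.63.
q = γ·D_f = 15.6 × 1.77 = 27.612 kPa.
c·N_c·s_c = 11 × 31.626 × 1.3 = 452.25 kPa
q·N_q = 27.612 × 19.704 = 544.06 kPa
0.5·γ·B·N_γ·s_γ = 0.5 × 15.6 × 2.31 × 17.3 × 0.8 = 249.37 kPa
q_ult = 452.25 + 544.06 + 249.37 = 1245.7 kPa.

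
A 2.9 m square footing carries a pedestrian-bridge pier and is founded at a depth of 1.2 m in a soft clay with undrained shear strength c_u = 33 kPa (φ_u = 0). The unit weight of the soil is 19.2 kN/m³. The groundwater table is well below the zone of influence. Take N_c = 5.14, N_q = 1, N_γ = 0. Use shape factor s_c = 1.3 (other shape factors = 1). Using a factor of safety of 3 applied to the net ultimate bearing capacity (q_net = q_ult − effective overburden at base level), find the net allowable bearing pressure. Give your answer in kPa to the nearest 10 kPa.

q_all(net) ≈ 70 kPa

Overburden at base level: q = 19.2 × 1.2 = 23.04 kPa.
Cohesion term c·N_c·s_c = 33 × 5.14 × 1.3 = 220.51 kPa; surcharge term q·N_q = 23.04 × 1 = 23.04 kPa.
q_ult = 220.51 + 23.04 = 243.55 kPa.
Net ultimate: q_net = 243.55 − 23.04 = 220.51 kPa.
q_all(net) = 220.51 / 3 = 73.502 kPa.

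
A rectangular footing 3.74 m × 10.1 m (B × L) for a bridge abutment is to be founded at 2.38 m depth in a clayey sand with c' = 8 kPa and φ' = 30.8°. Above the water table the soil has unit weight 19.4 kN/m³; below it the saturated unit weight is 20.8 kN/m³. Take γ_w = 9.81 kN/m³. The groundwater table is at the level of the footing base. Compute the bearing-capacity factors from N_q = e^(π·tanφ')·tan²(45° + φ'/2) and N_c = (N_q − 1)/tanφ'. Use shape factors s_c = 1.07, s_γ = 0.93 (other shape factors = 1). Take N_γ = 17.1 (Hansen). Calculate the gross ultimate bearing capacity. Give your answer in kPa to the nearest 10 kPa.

tan30.8° = 0.5961, so N_q = e^(π×0.5961)·tan²(60.4°) = 6.506 × 3.099 = 20.16.
N_c = (20.16 − 1)/tan30.8° = 32.14.
Overburden at base level: q = 19.4 × 2.38 = 46.172 kPa.
Below the base the soil is submerged, so the ½γBN_γ term uses γ' = 20.8 − 9.81 = 10.99 kN/m³.
Cohesion term c·N_c·s_c = 8 × 32.143 × 1.07 = 275.14 kPa; surcharge term q·N_q = 46.172 × 20.161 = 930.88 kPa; self-weight term 0.5·γ·B·N_γ·s_γ = 0.5 × 10.99 × 3.74 × 17.1 × 0.93 = 326.83 kPa.
q_ult = 275.14 + 930.88 + 326.83 = 1532.8 kPa.

q_ult ≈ 1530 kPa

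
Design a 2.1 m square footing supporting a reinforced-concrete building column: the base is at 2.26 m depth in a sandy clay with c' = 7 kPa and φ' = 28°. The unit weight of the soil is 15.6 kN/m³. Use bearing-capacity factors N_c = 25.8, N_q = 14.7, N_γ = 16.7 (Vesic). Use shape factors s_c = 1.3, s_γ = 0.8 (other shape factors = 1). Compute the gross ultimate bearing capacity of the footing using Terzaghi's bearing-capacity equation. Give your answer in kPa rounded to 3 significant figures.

q_ult ≈ 972 kPa

Overburden at base level: q = 15.6 × 2.26 = 35.256 kPa.
Cohesion term c·N_c·s_c = 7 × 25.8 × 1.3 = 234.78 kPa; surcharge term q·N_q = 35.256 × 14.7 = 518.26 kPa; self-weight term 0.5·γ·B·N_γ·s_γ = 0.5 × 15.6 × 2.1 × 16.7 × 0.8 = 218.84 kPa.
q_ult = 234.78 + 518.26 + 218.84 = 971.88 kPa.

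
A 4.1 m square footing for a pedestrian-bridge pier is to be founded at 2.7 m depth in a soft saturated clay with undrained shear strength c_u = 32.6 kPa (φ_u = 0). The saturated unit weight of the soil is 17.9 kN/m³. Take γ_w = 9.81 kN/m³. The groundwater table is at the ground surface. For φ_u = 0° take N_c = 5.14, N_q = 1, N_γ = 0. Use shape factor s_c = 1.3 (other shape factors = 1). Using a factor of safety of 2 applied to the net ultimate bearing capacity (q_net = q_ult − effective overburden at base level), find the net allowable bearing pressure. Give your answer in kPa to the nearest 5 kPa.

With the water table at the surface the whole profile is submerged: γ' = 17.9 − 9.81 = 8.09 kN/m³, so q = γ'·D_f = 21.843 kPa.
q_ult = c·N_c·s_c + q·N_q
     = 32.6 × 5.14 × 1.3 + 21.843 × 1
     = 217.83 + 21.843 = 239.68 kPa.
Net ultimate: q_net = 239.68 − 21.843 = 217.83 kPa.
q_all(net) = 217.83 / 2 = 108.92 kPa.

q_all(net) ≈ 110 kPa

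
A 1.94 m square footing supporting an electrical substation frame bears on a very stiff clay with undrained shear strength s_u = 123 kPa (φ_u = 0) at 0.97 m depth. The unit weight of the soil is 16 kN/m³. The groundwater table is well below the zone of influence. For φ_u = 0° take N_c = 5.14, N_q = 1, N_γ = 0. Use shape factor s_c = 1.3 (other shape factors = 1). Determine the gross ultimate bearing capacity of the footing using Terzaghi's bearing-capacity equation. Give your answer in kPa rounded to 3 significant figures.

q_ult ≈ 837 kPa

Overburden at base level: q = 16 × 0.97 = 15.52 kPa.
Cohesion term c·N_c·s_c = 123 × 5.14 × 1.3 = 821.89 kPa; surcharge term q·N_q = 15.52 × 1 = 15.52 kPa.
q_ult = 821.89 + 15.52 = 837.41 kPa.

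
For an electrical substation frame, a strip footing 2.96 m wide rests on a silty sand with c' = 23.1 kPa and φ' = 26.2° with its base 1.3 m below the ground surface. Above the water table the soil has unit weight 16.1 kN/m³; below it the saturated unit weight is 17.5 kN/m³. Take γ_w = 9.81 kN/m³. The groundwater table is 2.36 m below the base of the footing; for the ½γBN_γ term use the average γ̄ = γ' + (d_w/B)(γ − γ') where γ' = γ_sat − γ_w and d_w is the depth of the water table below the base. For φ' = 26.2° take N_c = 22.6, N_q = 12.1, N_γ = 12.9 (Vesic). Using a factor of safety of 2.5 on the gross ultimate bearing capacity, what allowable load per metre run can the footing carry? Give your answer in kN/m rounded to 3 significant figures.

≈ 1240 kN/m

Effective surcharge at the founding depth q = γ·D_f = 16.1 × 1.3 = 20.93 kPa.
With d_w = 2.36 m < B, γ̄ = 7.69 + (2.36/2.96) × (16.1 − 7.69) = 14.395 kN/m³.
q_ult = c·N_c + q·N_q + 0.5·γ·B·N_γ
     = 23.1 × 22.6 + 20.93 × 12.1 + 0.5 × 14.395 × 2.96 × 12.9
     = 522.06 + 253.25 + 274.83 = 1050.1 kPa.
Gross allowable pressure q_all = 1050.1 / 2.5 = 420.06 kPa.
Allowable wall load = q_all × B = 420.06 × 2.96 = 1243.4 kN per metre run.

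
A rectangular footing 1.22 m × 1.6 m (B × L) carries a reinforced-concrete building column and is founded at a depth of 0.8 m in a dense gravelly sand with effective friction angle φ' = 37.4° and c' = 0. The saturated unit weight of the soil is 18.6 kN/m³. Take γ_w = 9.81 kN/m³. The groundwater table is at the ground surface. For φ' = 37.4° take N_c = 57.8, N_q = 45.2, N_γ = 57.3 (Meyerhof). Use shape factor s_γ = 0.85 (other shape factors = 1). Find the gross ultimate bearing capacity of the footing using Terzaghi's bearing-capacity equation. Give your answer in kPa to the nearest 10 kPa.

γ' = 18.6 − 9.81 = 8.79 kN/m³ (submerged throughout). q = 8.79 × 0.8 = 7.032 kPa; the same γ' applies in the ½γBN_γ term.
q·N_q = 7.032 × 45.2 = 317.85 kPa
0.5·γ·B·N_γ·s_γ = 0.5 × 8.79 × 1.22 × 57.3 × 0.85 = 261.15 kPa
q_ult = 317.85 + 261.15 = 579 kPa.

q_ult ≈ 580 kPa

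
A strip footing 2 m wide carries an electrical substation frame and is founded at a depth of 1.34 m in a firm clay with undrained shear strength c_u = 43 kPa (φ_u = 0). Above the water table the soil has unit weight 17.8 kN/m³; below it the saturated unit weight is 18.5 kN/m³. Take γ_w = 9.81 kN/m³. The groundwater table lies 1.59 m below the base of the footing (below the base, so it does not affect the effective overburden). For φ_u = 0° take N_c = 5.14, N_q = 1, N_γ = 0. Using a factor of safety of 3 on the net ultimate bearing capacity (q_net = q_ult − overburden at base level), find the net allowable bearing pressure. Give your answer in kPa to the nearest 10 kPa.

Effective surcharge at the founding depth q = γ·D_f = 17.8 × 1.34 = 23.852 kPa.
q_ult = c·N_c + q·N_q
     = 43 × 5.14 + 23.852 × 1
     = 221.02 + 23.852 = 244.87 kPa.
q_net = 244.87 − 23.852 = 221.02 kPa.
q_all(net) = 221.02 / 3 = 73.673 kPa.

q_all(net) ≈ 70 kPa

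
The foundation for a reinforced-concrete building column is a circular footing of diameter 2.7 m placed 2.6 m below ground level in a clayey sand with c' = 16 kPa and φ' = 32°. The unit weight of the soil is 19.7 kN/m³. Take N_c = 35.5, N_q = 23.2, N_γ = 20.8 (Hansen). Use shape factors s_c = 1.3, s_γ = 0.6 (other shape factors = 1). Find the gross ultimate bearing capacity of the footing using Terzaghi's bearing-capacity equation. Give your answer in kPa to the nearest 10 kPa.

q_ult ≈ 2260 kPa

q = γ·D_f = 19.7 × 2.6 = 51.22 kPa.
c·N_c·s_c = 16 × 35.5 × 1.3 = 738.4 kPa
q·N_q = 51.22 × 23.2 = 1188.3 kPa
0.5·γ·B·N_γ·s_γ = 0.5 × 19.7 × 2.7 × 20.8 × 0.6 = 331.91 kPa
q_ult = 738.4 + 1188.3 + 331.91 = 2258.6 kPa.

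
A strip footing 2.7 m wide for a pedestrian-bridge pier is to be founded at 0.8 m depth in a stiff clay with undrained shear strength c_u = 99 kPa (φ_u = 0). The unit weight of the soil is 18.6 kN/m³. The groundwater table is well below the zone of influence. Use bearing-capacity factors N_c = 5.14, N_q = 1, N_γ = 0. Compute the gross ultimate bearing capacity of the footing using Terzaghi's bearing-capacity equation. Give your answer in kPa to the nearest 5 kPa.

Effective surcharge at the founding depth q = γ·D_f = 18.6 × 0.8 = 14.88 kPa.
q_ult = c·N_c + q·N_q
     = 99 × 5.14 + 14.88 × 1
     = 508.86 + 14.88 = 523.74 kPa.

q_ult ≈ 525 kPa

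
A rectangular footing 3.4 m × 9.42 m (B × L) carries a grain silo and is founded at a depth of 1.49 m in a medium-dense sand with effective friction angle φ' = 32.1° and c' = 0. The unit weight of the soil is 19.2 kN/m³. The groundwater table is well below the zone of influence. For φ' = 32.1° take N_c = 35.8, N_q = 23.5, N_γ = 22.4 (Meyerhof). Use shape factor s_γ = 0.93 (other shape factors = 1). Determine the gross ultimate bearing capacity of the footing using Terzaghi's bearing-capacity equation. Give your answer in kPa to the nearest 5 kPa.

Effective surcharge at the founding depth q = γ·D_f = 19.2 × 1.49 = 28.608 kPa.
q_ult = q·N_q + 0.5·γ·B·N_γ·s_γ
     = 28.608 × 23.5 + 0.5 × 19.2 × 3.4 × 22.4 × 0.93
     = 672.29 + 679.96 = 1352.2 kPa.

q_ult ≈ 1350 kPa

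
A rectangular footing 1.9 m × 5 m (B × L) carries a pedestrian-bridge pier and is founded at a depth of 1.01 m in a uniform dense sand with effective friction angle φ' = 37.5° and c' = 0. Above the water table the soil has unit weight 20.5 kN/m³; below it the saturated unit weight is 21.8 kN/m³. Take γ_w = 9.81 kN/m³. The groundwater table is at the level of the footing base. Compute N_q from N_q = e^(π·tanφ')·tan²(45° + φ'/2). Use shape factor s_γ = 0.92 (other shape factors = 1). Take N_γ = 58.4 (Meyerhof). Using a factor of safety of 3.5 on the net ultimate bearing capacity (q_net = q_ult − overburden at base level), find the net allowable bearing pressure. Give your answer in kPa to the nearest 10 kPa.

q_all(net) ≈ 440 kPa

N_q = e^(π·tan37.5°)·tan²(63.75°) = 45.81.
Effective surcharge at the founding depth q = γ·D_f = 20.5 × 1.01 = 20.705 kPa.
The water table coincides with the base, so in the self-weight term γ → γ' = 11.99 kN/m³.
q_ult = q·N_q + 0.5·γ·B·N_γ·s_γ
     = 20.705 × 45.811 + 0.5 × 11.99 × 1.9 × 58.4 × 0.92
     = 948.52 + 611.99 = 1560.5 kPa.
q_net = 1560.5 − 20.705 = 1539.8 kPa.
q_all(net) = 1539.8 / 3.5 = 439.94 kPa.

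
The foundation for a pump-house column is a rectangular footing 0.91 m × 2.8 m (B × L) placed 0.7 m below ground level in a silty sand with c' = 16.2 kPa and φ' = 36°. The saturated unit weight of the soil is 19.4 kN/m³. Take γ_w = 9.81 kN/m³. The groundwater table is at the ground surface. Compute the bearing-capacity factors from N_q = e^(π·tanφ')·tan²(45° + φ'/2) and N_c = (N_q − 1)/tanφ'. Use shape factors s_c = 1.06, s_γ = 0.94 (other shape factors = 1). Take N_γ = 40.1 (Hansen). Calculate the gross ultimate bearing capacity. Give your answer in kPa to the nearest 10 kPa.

q_ult ≈ 1290 kPa

tan36° = 0.7265, so N_q = e^(π×0.7265)·tan²(63°) = 9.801 × 3.852 = 37.75.
N_c = (37.75 − 1)/tan36° = 50.59.
Water table at ground surface, so effective unit weight γ' = 19.4 − 9.81 = 9.59 kN/m³ is used throughout; overburden q = 9.59 × 0.7 = 6.713 kPa; the same γ' applies in the ½γBN_γ term.
Cohesion term c·N_c·s_c = 16.2 × 50.585 × 1.06 = 868.65 kPa; surcharge term q·N_q = 6.713 × 37.752 = 253.43 kPa; self-weight term 0.5·γ·B·N_γ·s_γ = 0.5 × 9.59 × 0.91 × 40.1 × 0.94 = 164.48 kPa.
q_ult = 868.65 + 253.43 + 164.48 = 1286.6 kPa.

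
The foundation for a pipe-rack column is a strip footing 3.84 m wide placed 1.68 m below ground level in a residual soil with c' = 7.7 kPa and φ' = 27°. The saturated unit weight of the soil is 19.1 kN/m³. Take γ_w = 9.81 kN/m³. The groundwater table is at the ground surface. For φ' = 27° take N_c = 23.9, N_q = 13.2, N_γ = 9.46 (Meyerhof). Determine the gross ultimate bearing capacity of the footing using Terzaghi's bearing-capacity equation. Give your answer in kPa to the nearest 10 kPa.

With the water table at the surface the whole profile is submerged: γ' = 19.1 − 9.81 = 9.29 kN/m³, so q = γ'·D_f = 15.607 kPa; the same γ' applies in the ½γBN_γ term.
q_ult = c·N_c + q·N_q + 0.5·γ·B·N_γ
     = 7.7 × 23.9 + 15.607 × 13.2 + 0.5 × 9.29 × 3.84 × 9.46
     = 184.03 + 206.02 + 168.74 = 558.78 kPa.

q_ult ≈ 560 kPa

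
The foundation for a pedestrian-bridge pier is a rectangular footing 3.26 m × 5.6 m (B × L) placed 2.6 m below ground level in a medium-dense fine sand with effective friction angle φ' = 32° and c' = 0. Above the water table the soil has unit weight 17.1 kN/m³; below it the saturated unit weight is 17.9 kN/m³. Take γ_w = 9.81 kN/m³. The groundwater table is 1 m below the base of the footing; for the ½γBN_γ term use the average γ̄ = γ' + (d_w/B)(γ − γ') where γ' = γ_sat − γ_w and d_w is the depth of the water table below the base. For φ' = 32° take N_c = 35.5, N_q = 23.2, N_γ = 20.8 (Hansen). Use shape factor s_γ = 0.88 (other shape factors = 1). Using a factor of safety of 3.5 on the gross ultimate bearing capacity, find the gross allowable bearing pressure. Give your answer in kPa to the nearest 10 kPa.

q_all ≈ 390 kPa

Effective surcharge at the founding depth q = γ·D_f = 17.1 × 2.6 = 44.46 kPa.
With d_w = 1 m < B, γ̄ = 8.09 + (1/3.26) × (17.1 − 8.09) = 10.854 kN/m³.
q_ult = q·N_q + 0.5·γ·B·N_γ·s_γ
     = 44.46 × 23.2 + 0.5 × 10.854 × 3.26 × 20.8 × 0.88
     = 1031.5 + 323.83 = 1355.3 kPa.
q_all = 1355.3 / 3.5 = 387.23 kPa.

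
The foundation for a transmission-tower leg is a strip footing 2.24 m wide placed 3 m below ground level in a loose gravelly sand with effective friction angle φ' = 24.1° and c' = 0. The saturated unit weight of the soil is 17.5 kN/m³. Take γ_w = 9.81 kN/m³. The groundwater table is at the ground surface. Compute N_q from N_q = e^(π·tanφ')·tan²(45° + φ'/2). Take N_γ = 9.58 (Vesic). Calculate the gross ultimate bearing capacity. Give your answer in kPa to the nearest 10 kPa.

q_ult ≈ 310 kPa

tan24.1° = 0.4473, so N_q = e^(π×0.4473)·tan²(57.05°) = 4.077 × 2.38 = 9.7.
γ' = 17.5 − 9.81 = 7.69 kN/m³ (submerged throughout). q = 7.69 × 3 = 23.07 kPa; the same γ' applies in the ½γBN_γ term.
q·N_q = 23.07 × 9.7038 = 223.87 kPa
0.5·γ·B·N_γ = 0.5 × 7.69 × 2.24 × 9.58 = 82.511 kPa
q_ult = 223.87 + 82.511 = 306.38 kPa.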